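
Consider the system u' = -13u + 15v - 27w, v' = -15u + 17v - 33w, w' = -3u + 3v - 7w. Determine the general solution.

u(t) = C_1e^(-t) + C_2e^(2t) + 2C_3e^(-4t), v(t) = -C_1e^(-t) + C_2e^(2t) + 3C_3e^(-4t), w(t) = -C_1e^(-t) + C_3e^(-4t)

Coefficient matrix A = [[-13, 15, -27], [-15, 17, -33], [-3, 3, -7]].
det(A - λI) = 0 gives eigenvalues λ = -1, 2, -4.
For λ=-1: eigenvector (1,-1,-1).
For λ=2: eigenvector (1,1,0).
For λ=-4: eigenvector (2,3,1).
General solution: C_1e^(-t)(1,-1,-1) + C_2e^(2t)(1,1,0) + C_3e^(-4t)(2,3,1).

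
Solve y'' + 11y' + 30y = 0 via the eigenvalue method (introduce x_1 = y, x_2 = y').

y(t) = c_1e^(-5t) + c_2e^(-6t)

Let x_1 = y, x_2 = y'. Then x_1' = x_2 and x_2' = -30x_1 - 11x_2.
A = [[0,1],[-30,-11]]; det(A-λI) = λ^2 + 11λ + 30.
Eigenvalues λ = -5, -6 with eigenvectors (1,-5), (1,-6).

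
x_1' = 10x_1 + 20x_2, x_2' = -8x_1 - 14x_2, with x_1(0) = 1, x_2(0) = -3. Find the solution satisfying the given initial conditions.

x_1(t) = -12e^(-2t)sin(4t) + e^(-2t)cos(4t), x_2(t) = 7e^(-2t)sin(4t) - 3e^(-2t)cos(4t)

Coefficient matrix A = [[10, 20], [-8, -14]].
Characteristic polynomial det(A - λI) = λ^2 + 4λ + 20 = 0.
Eigenvalues λ = -2 ± 4i (complex conjugate pair).
For λ=-2+4i: an eigenvector is (1,-1) - i(-2,1) = (1 + 2i, -1 - i).
A real fundamental pair from Re and Im of e^((-2+4i)t)v: X_1 = e^(-2t)(cos(4t)·(1,-1) + sin(4t)·(-2,1)), X_2 = e^(-2t)(sin(4t)·(1,-1) - cos(4t)·(-2,1)).
General solution: C_1X_1 + C_2X_2.
Applying x_1(0)=1, x_2(0)=-3 gives C_1=5, C_2=-2.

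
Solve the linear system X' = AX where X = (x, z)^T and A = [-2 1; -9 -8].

Coefficient matrix A = [[-2, 1], [-9, -8]].
Characteristic polynomial det(A - λI) = λ^2 + 10λ + 25 = 0.
Single eigenvalue λ = -5 with algebraic multiplicity 2.
Eigenvector v = (-1,3); generalized eigenvector w with (A-λI)w=v is (-1,2).
General solution: e^(-5t)[C_1·v + C_2·(t·v + w)].

x(t) = -C_1e^(-5t) - C_2te^(-5t) - C_2e^(-5t), z(t) = 3C_1e^(-5t) + 3C_2te^(-5t) + 2C_2e^(-5t)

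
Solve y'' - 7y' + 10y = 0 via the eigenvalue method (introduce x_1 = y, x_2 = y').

Let x_1 = y, x_2 = y'. Then x_1' = x_2 and x_2' = -10x_1 + 7x_2.
A = [[0,1],[-10,7]]; det(A-λI) = λ^2 - 7λ + 10.
Eigenvalues λ = 5, 2 with eigenvectors (1,5), (1,2).

y(t) = C_1e^(5t) + C_2e^(2t)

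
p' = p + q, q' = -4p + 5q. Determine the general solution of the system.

p(t) = C_1e^(3t) + C_2te^(3t) + C_2e^(3t), q(t) = 2C_1e^(3t) + 2C_2te^(3t) + 3C_2e^(3t)

Coefficient matrix A = [[1, 1], [-4, 5]].
Characteristic polynomial det(A - λI) = λ^2 - 6λ + 9 = 0.
Single eigenvalue λ = 3 with algebraic multiplicity 2.
Eigenvector v = (1,2); generalized eigenvector w with (A-λI)w=v is (1,3).
General solution: e^(3t)[C_1·v + C_2·(t·v + w)].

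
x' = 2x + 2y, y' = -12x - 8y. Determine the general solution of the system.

Coefficient matrix A = [[2, 2], [-12, -8]].
Characteristic polynomial det(A - λI) = λ^2 + 6λ + 8 = 0.
Eigenvalues λ = -4, -2.
For λ=-4: (A-λI) row 1 is [6, 2], so an eigenvector is (1, -3).
For λ=-2: (A-λI) row 1 is [4, 2], so an eigenvector is (1, -2).
General solution: c_1e^(-4t)(1,-3) + c_2e^(-2t)(1,-2).

x(t) = c_1e^(-4t) + c_2e^(-2t), y(t) = -3c_1e^(-4t) - 2c_2e^(-2t)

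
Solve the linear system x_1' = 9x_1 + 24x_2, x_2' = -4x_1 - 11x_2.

x_1(t) = -3K_1e^(t) + 2K_2e^(-3t), x_2(t) = K_1e^(t) - K_2e^(-3t)

Coefficient matrix A = [[9, 24], [-4, -11]].
Characteristic polynomial det(A - λI) = λ^2 + 2λ - 3 = 0.
Eigenvalues λ = 1, -3.
For λ=1: (A-λI) row 1 is [8, 24], so an eigenvector is (-3, 1).
For λ=-3: (A-λI) row 1 is [12, 24], so an eigenvector is (2, -1).
General solution: K_1e^(t)(-3,1) + K_2e^(-3t)(2,-1).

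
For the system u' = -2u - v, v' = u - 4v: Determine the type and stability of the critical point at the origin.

stable improper node

A = [[-2,-1],[1,-4]]; det(A-λI) = λ^2 + 6λ + 9.
repeated λ = -3 with a single eigenvector.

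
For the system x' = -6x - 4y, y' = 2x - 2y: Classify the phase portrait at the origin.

A = [[-6,-4],[2,-2]]; det(A-λI) = λ^2 + 8λ + 20.
λ = -4 ± 2i: negative real part.

stable spiral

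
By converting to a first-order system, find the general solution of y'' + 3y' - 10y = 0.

Let x_1 = y, x_2 = y'. Then x_1' = x_2 and x_2' = 10x_1 - 3x_2.
A = [[0,1],[10,-3]]; det(A-λI) = λ^2 + 3λ - 10.
Eigenvalues λ = 2, -5 with eigenvectors (1,2), (1,-5).

y(t) = C_1e^(2t) + C_2e^(-5t)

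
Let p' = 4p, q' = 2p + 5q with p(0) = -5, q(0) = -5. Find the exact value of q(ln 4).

A = [[4,0],[2,5]]; eigenvalues λ = 5, 4.
Eigenvectors: (0,-1) for λ=5, (-1,2) for λ=4.
From the initial condition, c_1 = 15, c_2 = 5.
q(ln 4) = (15)(4^5)(-1) + (5)(4^4)(2) = -12800.

-12800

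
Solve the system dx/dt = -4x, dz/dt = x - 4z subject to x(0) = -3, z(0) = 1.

x(t) = -3e^(-4t), z(t) = -3te^(-4t) + e^(-4t)

Coefficient matrix A = [[-4, 0], [1, -4]].
Characteristic polynomial det(A - λI) = λ^2 + 8λ + 16 = 0.
Single eigenvalue λ = -4 with algebraic multiplicity 2.
Eigenvector v = (0,-1); generalized eigenvector w with (A-λI)w=v is (-1,3).
General solution: e^(-4t)[c_1·v + c_2·(t·v + w)].
Applying x(0)=-3, z(0)=1 gives c_1=8, c_2=3.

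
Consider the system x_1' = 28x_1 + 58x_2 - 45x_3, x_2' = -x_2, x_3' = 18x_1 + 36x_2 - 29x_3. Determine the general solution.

x_1(t) = -3K_1e^(-2t) - 2K_2e^(-t) + 5K_3e^(t), x_2(t) = K_2e^(-t), x_3(t) = -2K_1e^(-2t) + 3K_3e^(t)

Coefficient matrix A = [[28, 58, -45], [0, -1, 0], [18, 36, -29]].
det(A - λI) = 0 gives eigenvalues λ = -2, -1, 1.
For λ=-2: eigenvector (-3,0,-2).
For λ=-1: eigenvector (-2,1,0).
For λ=1: eigenvector (5,0,3).
General solution: K_1e^(-2t)(-3,0,-2) + K_2e^(-t)(-2,1,0) + K_3e^(t)(5,0,3).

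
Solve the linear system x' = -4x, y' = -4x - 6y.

x(t) = c_1e^(-4t), y(t) = -2c_1e^(-4t) + c_2e^(-6t)

Coefficient matrix A = [[-4, 0], [-4, -6]].
Characteristic polynomial det(A - λI) = λ^2 + 10λ + 24 = 0.
Eigenvalues λ = -4, -6.
For λ=-4: (A-λI) row 2 is [-4, -2], so an eigenvector is (1, -2).
For λ=-6: (A-λI) row 1 is [2, 0], so an eigenvector is (0, 1).
General solution: c_1e^(-4t)(1,-2) + c_2e^(-6t)(0,1).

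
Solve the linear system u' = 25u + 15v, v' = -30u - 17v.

u(t) = -C_1e^(4t)sin(3t) + 2C_1e^(4t)cos(3t) + 2C_2e^(4t)sin(3t) + C_2e^(4t)cos(3t), v(t) = C_1e^(4t)sin(3t) - 3C_1e^(4t)cos(3t) - 3C_2e^(4t)sin(3t) - C_2e^(4t)cos(3t)

Coefficient matrix A = [[25, 15], [-30, -17]].
Characteristic polynomial det(A - λI) = λ^2 - 8λ + 25 = 0.
Eigenvalues λ = 4 ± 3i (complex conjugate pair).
For λ=4+3i: an eigenvector is (2,-3) - i(-1,1) = (2 + i, -3 - i).
A real fundamental pair from Re and Im of e^((4+3i)t)v: X_1 = e^(4t)(cos(3t)·(2,-3) + sin(3t)·(-1,1)), X_2 = e^(4t)(sin(3t)·(2,-3) - cos(3t)·(-1,1)).
General solution: C_1X_1 + C_2X_2.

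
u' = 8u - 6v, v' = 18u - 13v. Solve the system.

u(t) = K_1e^(-4t) + 2K_2e^(-t), v(t) = 2K_1e^(-4t) + 3K_2e^(-t)

Coefficient matrix A = [[8, -6], [18, -13]].
Characteristic polynomial det(A - λI) = λ^2 + 5λ + 4 = 0.
Eigenvalues λ = -4, -1.
For λ=-4: (A-λI) row 1 is [12, -6], so an eigenvector is (1, 2).
For λ=-1: (A-λI) row 1 is [9, -6], so an eigenvector is (2, 3).
General solution: K_1e^(-4t)(1,2) + K_2e^(-t)(2,3).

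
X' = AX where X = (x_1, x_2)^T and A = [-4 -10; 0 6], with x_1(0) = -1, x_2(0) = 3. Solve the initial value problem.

Coefficient matrix A = [[-4, -10], [0, 6]].
Characteristic polynomial det(A - λI) = λ^2 - 2λ - 24 = 0.
Eigenvalues λ = 6, -4.
For λ=6: (A-λI) row 1 is [-10, -10], so an eigenvector is (-1, 1).
For λ=-4: (A-λI) row 1 is [0, -10], so an eigenvector is (1, 0).
General solution: c_1e^(6t)(-1,1) + c_2e^(-4t)(1,0).
Applying x_1(0)=-1, x_2(0)=3 gives c_1=3, c_2=2.

x_1(t) = -3e^(6t) + 2e^(-4t), x_2(t) = 3e^(6t)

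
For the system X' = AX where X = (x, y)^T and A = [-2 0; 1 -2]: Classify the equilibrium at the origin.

A = [[-2,0],[1,-2]]; det(A-λI) = λ^2 + 4λ + 4.
repeated λ = -2 with a single eigenvector.

stable improper node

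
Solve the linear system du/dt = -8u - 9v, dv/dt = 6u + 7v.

Coefficient matrix A = [[-8, -9], [6, 7]].
Characteristic polynomial det(A - λI) = λ^2 + λ - 2 = 0.
Eigenvalues λ = 1, -2.
For λ=1: (A-λI) row 1 is [-9, -9], so an eigenvector is (-1, 1).
For λ=-2: (A-λI) row 1 is [-6, -9], so an eigenvector is (3, -2).
General solution: K_1e^(t)(-1,1) + K_2e^(-2t)(3,-2).

u(t) = -K_1e^(t) + 3K_2e^(-2t), v(t) = K_1e^(t) - 2K_2e^(-2t)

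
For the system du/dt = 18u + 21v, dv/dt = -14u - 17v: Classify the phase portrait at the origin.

A = [[18,21],[-14,-17]]; det(A-λI) = λ^2 - λ - 12.
λ = 4, -3: opposite signs.

saddle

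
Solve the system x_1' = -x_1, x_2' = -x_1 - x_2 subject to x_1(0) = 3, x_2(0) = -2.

x_1(t) = 3e^(-t), x_2(t) = -3te^(-t) - 2e^(-t)

Coefficient matrix A = [[-1, 0], [-1, -1]].
Characteristic polynomial det(A - λI) = λ^2 + 2λ + 1 = 0.
Single eigenvalue λ = -1 with algebraic multiplicity 2.
Eigenvector v = (0,1); generalized eigenvector w with (A-λI)w=v is (-1,3).
General solution: e^(-t)[K_1·v + K_2·(t·v + w)].
Applying x_1(0)=3, x_2(0)=-2 gives K_1=7, K_2=-3.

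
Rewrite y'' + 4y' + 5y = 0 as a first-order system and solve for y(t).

Let x_1 = y, x_2 = y'. Then x_1' = x_2 and x_2' = -5x_1 - 4x_2.
A = [[0,1],[-5,-4]]; det(A-λI) = λ^2 + 4λ + 5.
Eigenvalues λ = -2 ± i.

y(t) = K_1e^(-2t)cos(t) + K_2e^(-2t)sin(t)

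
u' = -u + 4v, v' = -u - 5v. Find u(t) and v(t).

Coefficient matrix A = [[-1, 4], [-1, -5]].
Characteristic polynomial det(A - λI) = λ^2 + 6λ + 9 = 0.
Single eigenvalue λ = -3 with algebraic multiplicity 2.
Eigenvector v = (-2,1); generalized eigenvector w with (A-λI)w=v is (-3,1).
General solution: e^(-3t)[K_1·v + K_2·(t·v + w)].

u(t) = -2K_1e^(-3t) - 2K_2te^(-3t) - 3K_2e^(-3t), v(t) = K_1e^(-3t) + K_2te^(-3t) + K_2e^(-3t)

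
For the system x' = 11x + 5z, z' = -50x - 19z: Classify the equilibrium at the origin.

stable spiral

A = [[11,5],[-50,-19]]; det(A-λI) = λ^2 + 8λ + 41.
λ = -4 ± 5i: negative real part.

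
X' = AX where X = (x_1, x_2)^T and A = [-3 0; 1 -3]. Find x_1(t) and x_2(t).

Coefficient matrix A = [[-3, 0], [1, -3]].
Characteristic polynomial det(A - λI) = λ^2 + 6λ + 9 = 0.
Single eigenvalue λ = -3 with algebraic multiplicity 2.
Eigenvector v = (0,1); generalized eigenvector w with (A-λI)w=v is (1,-3).
General solution: e^(-3t)[K_1·v + K_2·(t·v + w)].

x_1(t) = K_2e^(-3t), x_2(t) = K_1e^(-3t) + K_2te^(-3t) - 3K_2e^(-3t)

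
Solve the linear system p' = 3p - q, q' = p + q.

p(t) = -C_1e^(2t) - C_2te^(2t) + 2C_2e^(2t), q(t) = -C_1e^(2t) - C_2te^(2t) + 3C_2e^(2t)

Coefficient matrix A = [[3, -1], [1, 1]].
Characteristic polynomial det(A - λI) = λ^2 - 4λ + 4 = 0.
Single eigenvalue λ = 2 with algebraic multiplicity 2.
Eigenvector v = (-1,-1); generalized eigenvector w with (A-λI)w=v is (2,3).
General solution: e^(2t)[C_1·v + C_2·(t·v + w)].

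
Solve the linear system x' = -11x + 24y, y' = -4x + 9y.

Coefficient matrix A = [[-11, 24], [-4, 9]].
Characteristic polynomial det(A - λI) = λ^2 + 2λ - 3 = 0.
Eigenvalues λ = 1, -3.
For λ=1: (A-λI) row 1 is [-12, 24], so an eigenvector is (-2, -1).
For λ=-3: (A-λI) row 1 is [-8, 24], so an eigenvector is (-3, -1).
General solution: c_1e^(t)(-2,-1) + c_2e^(-3t)(-3,-1).

x(t) = -2c_1e^(t) - 3c_2e^(-3t), y(t) = -c_1e^(t) - c_2e^(-3t)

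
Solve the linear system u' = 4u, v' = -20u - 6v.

Coefficient matrix A = [[4, 0], [-20, -6]].
Characteristic polynomial det(A - λI) = λ^2 + 2λ - 24 = 0.
Eigenvalues λ = -6, 4.
For λ=-6: (A-λI) row 1 is [10, 0], so an eigenvector is (0, 1).
For λ=4: (A-λI) row 2 is [-20, -10], so an eigenvector is (-1, 2).
General solution: K_1e^(-6t)(0,1) + K_2e^(4t)(-1,2).

u(t) = -K_2e^(4t), v(t) = K_1e^(-6t) + 2K_2e^(4t)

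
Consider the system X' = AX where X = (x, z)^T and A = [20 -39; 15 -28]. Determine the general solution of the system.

x(t) = -2C_1e^(-4t)sin(3t) + 3C_1e^(-4t)cos(3t) + 3C_2e^(-4t)sin(3t) + 2C_2e^(-4t)cos(3t), z(t) = -C_1e^(-4t)sin(3t) + 2C_1e^(-4t)cos(3t) + 2C_2e^(-4t)sin(3t) + C_2e^(-4t)cos(3t)

Coefficient matrix A = [[20, -39], [15, -28]].
Characteristic polynomial det(A - λI) = λ^2 + 8λ + 25 = 0.
Eigenvalues λ = -4 ± 3i (complex conjugate pair).
For λ=-4+3i: an eigenvector is (3,2) - i(-2,-1) = (3 + 2i, 2 + i).
A real fundamental pair from Re and Im of e^((-4+3i)t)v: X_1 = e^(-4t)(cos(3t)·(3,2) + sin(3t)·(-2,-1)), X_2 = e^(-4t)(sin(3t)·(3,2) - cos(3t)·(-2,-1)).
General solution: C_1X_1 + C_2X_2.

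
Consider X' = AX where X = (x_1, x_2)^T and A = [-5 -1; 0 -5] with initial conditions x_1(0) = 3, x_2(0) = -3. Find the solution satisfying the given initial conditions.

Coefficient matrix A = [[-5, -1], [0, -5]].
Characteristic polynomial det(A - λI) = λ^2 + 10λ + 25 = 0.
Single eigenvalue λ = -5 with algebraic multiplicity 2.
Eigenvector v = (1,0); generalized eigenvector w with (A-λI)w=v is (3,-1).
General solution: e^(-5t)[C_1·v + C_2·(t·v + w)].
Applying x_1(0)=3, x_2(0)=-3 gives C_1=-6, C_2=3.

x_1(t) = 3te^(-5t) + 3e^(-5t), x_2(t) = -3e^(-5t)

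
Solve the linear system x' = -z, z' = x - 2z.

x(t) = -K_1e^(-t) - K_2te^(-t) - 2K_2e^(-t), z(t) = -K_1e^(-t) - K_2te^(-t) - K_2e^(-t)

Coefficient matrix A = [[0, -1], [1, -2]].
Characteristic polynomial det(A - λI) = λ^2 + 2λ + 1 = 0.
Single eigenvalue λ = -1 with algebraic multiplicity 2.
Eigenvector v = (-1,-1); generalized eigenvector w with (A-λI)w=v is (-2,-1).
General solution: e^(-t)[K_1·v + K_2·(t·v + w)].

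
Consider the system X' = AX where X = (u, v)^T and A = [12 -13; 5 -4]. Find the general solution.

u(t) = -3c_1e^(4t)sin(t) - 2c_1e^(4t)cos(t) - 2c_2e^(4t)sin(t) + 3c_2e^(4t)cos(t), v(t) = -2c_1e^(4t)sin(t) - c_1e^(4t)cos(t) - c_2e^(4t)sin(t) + 2c_2e^(4t)cos(t)

Coefficient matrix A = [[12, -13], [5, -4]].
Characteristic polynomial det(A - λI) = λ^2 - 8λ + 17 = 0.
Eigenvalues λ = 4 ± i (complex conjugate pair).
For λ=4+i: an eigenvector is (-2,-1) - i(-3,-2) = (-2 + 3i, -1 + 2i).
A real fundamental pair from Re and Im of e^((4+i)t)v: X_1 = e^(4t)(cos(t)·(-2,-1) + sin(t)·(-3,-2)), X_2 = e^(4t)(sin(t)·(-2,-1) - cos(t)·(-3,-2)).
General solution: c_1X_1 + c_2X_2.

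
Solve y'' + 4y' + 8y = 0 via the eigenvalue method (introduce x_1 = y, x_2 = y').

y(t) = C_1e^(-2t)cos(2t) + C_2e^(-2t)sin(2t)

Let x_1 = y, x_2 = y'. Then x_1' = x_2 and x_2' = -8x_1 - 4x_2.
A = [[0,1],[-8,-4]]; det(A-λI) = λ^2 + 4λ + 8.
Eigenvalues λ = -2 ± 2i.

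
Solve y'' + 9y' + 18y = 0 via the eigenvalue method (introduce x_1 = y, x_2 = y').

Let x_1 = y, x_2 = y'. Then x_1' = x_2 and x_2' = -18x_1 - 9x_2.
A = [[0,1],[-18,-9]]; det(A-λI) = λ^2 + 9λ + 18.
Eigenvalues λ = -6, -3 with eigenvectors (1,-6), (1,-3).

y(t) = c_1e^(-6t) + c_2e^(-3t)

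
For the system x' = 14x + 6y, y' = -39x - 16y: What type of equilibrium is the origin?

A = [[14,6],[-39,-16]]; det(A-λI) = λ^2 + 2λ + 10.
λ = -1 ± 3i: negative real part.

stable spiral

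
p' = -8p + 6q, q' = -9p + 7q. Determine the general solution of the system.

p(t) = -K_1e^(-2t) - 2K_2e^(t), q(t) = -K_1e^(-2t) - 3K_2e^(t)

Coefficient matrix A = [[-8, 6], [-9, 7]].
Characteristic polynomial det(A - λI) = λ^2 + λ - 2 = 0.
Eigenvalues λ = -2, 1.
For λ=-2: (A-λI) row 1 is [-6, 6], so an eigenvector is (-1, -1).
For λ=1: (A-λI) row 1 is [-9, 6], so an eigenvector is (-2, -3).
General solution: K_1e^(-2t)(-1,-1) + K_2e^(t)(-2,-3).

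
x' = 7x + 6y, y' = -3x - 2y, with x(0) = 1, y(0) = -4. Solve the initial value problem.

x(t) = -6e^(4t) + 7e^(t), y(t) = 3e^(4t) - 7e^(t)

Coefficient matrix A = [[7, 6], [-3, -2]].
Characteristic polynomial det(A - λI) = λ^2 - 5λ + 4 = 0.
Eigenvalues λ = 4, 1.
For λ=4: (A-λI) row 1 is [3, 6], so an eigenvector is (-2, 1).
For λ=1: (A-λI) row 1 is [6, 6], so an eigenvector is (1, -1).
General solution: C_1e^(4t)(-2,1) + C_2e^(t)(1,-1).
Applying x(0)=1, y(0)=-4 gives C_1=3, C_2=7.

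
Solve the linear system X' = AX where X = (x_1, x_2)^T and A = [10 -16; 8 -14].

Coefficient matrix A = [[10, -16], [8, -14]].
Characteristic polynomial det(A - λI) = λ^2 + 4λ - 12 = 0.
Eigenvalues λ = -6, 2.
For λ=-6: (A-λI) row 1 is [16, -16], so an eigenvector is (-1, -1).
For λ=2: (A-λI) row 1 is [8, -16], so an eigenvector is (2, 1).
General solution: C_1e^(-6t)(-1,-1) + C_2e^(2t)(2,1).

x_1(t) = -C_1e^(-6t) + 2C_2e^(2t), x_2(t) = -C_1e^(-6t) + C_2e^(2t)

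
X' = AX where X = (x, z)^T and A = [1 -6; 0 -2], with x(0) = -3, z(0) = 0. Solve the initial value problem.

x(t) = -3e^(t), z(t) = 0

Coefficient matrix A = [[1, -6], [0, -2]].
Characteristic polynomial det(A - λI) = λ^2 + λ - 2 = 0.
Eigenvalues λ = -2, 1.
For λ=-2: (A-λI) row 1 is [3, -6], so an eigenvector is (-2, -1).
For λ=1: (A-λI) row 1 is [0, -6], so an eigenvector is (1, 0).
General solution: C_1e^(-2t)(-2,-1) + C_2e^(t)(1,0).
Applying x(0)=-3, z(0)=0 gives C_1=0, C_2=-3.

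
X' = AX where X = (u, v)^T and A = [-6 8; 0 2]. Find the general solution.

Coefficient matrix A = [[-6, 8], [0, 2]].
Characteristic polynomial det(A - λI) = λ^2 + 4λ - 12 = 0.
Eigenvalues λ = -6, 2.
For λ=-6: (A-λI) row 1 is [0, 8], so an eigenvector is (1, 0).
For λ=2: (A-λI) row 1 is [-8, 8], so an eigenvector is (-1, -1).
General solution: c_1e^(-6t)(1,0) + c_2e^(2t)(-1,-1).

u(t) = c_1e^(-6t) - c_2e^(2t), v(t) = -c_2e^(2t)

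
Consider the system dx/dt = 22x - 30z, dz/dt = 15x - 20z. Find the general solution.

x(t) = -3C_1e^(t)sin(3t) + C_1e^(t)cos(3t) + C_2e^(t)sin(3t) + 3C_2e^(t)cos(3t), z(t) = -2C_1e^(t)sin(3t) + C_1e^(t)cos(3t) + C_2e^(t)sin(3t) + 2C_2e^(t)cos(3t)

Coefficient matrix A = [[22, -30], [15, -20]].
Characteristic polynomial det(A - λI) = λ^2 - 2λ + 10 = 0.
Eigenvalues λ = 1 ± 3i (complex conjugate pair).
For λ=1+3i: an eigenvector is (1,1) - i(-3,-2) = (1 + 3i, 1 + 2i).
A real fundamental pair from Re and Im of e^((1+3i)t)v: X_1 = e^(t)(cos(3t)·(1,1) + sin(3t)·(-3,-2)), X_2 = e^(t)(sin(3t)·(1,1) - cos(3t)·(-3,-2)).
General solution: C_1X_1 + C_2X_2.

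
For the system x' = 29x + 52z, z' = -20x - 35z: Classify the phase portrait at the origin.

A = [[29,52],[-20,-35]]; det(A-λI) = λ^2 + 6λ + 25.
λ = -3 ± 4i: negative real part.

stable spiral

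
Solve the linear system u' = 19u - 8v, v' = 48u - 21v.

u(t) = -C_1e^(-5t) + C_2e^(3t), v(t) = -3C_1e^(-5t) + 2C_2e^(3t)

Coefficient matrix A = [[19, -8], [48, -21]].
Characteristic polynomial det(A - λI) = λ^2 + 2λ - 15 = 0.
Eigenvalues λ = -5, 3.
For λ=-5: (A-λI) row 1 is [24, -8], so an eigenvector is (-1, -3).
For λ=3: (A-λI) row 1 is [16, -8], so an eigenvector is (1, 2).
General solution: C_1e^(-5t)(-1,-3) + C_2e^(3t)(1,2).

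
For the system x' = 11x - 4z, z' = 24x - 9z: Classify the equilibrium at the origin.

saddle

A = [[11,-4],[24,-9]]; det(A-λI) = λ^2 - 2λ - 3.
λ = -1, 3: opposite signs.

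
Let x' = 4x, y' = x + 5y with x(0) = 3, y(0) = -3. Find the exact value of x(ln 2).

A = [[4,0],[1,5]]; eigenvalues λ = 5, 4.
Eigenvectors: (0,1) for λ=5, (1,-1) for λ=4.
From the initial condition, c_1 = 0, c_2 = 3.
x(ln 2) = (0)(2^5)(0) + (3)(2^4)(1) = 48.

48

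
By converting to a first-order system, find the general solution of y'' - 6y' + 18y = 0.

y(t) = C_1e^(3t)cos(3t) + C_2e^(3t)sin(3t)

Let x_1 = y, x_2 = y'. Then x_1' = x_2 and x_2' = -18x_1 + 6x_2.
A = [[0,1],[-18,6]]; det(A-λI) = λ^2 - 6λ + 18.
Eigenvalues λ = 3 ± 3i.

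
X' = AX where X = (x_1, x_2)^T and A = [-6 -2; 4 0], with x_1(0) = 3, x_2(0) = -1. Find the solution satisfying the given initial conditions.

Coefficient matrix A = [[-6, -2], [4, 0]].
Characteristic polynomial det(A - λI) = λ^2 + 6λ + 8 = 0.
Eigenvalues λ = -4, -2.
For λ=-4: (A-λI) row 1 is [-2, -2], so an eigenvector is (1, -1).
For λ=-2: (A-λI) row 1 is [-4, -2], so an eigenvector is (-1, 2).
General solution: c_1e^(-4t)(1,-1) + c_2e^(-2t)(-1,2).
Applying x_1(0)=3, x_2(0)=-1 gives c_1=5, c_2=2.

x_1(t) = -2e^(-2t) + 5e^(-4t), x_2(t) = 4e^(-2t) - 5e^(-4t)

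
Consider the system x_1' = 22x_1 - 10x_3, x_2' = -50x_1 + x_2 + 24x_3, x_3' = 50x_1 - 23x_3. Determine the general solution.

Coefficient matrix A = [[22, 0, -10], [-50, 1, 24], [50, 0, -23]].
det(A - λI) = 0 gives eigenvalues λ = 2, 1, -3.
For λ=2: eigenvector (1,-2,2).
For λ=1: eigenvector (0,1,0).
For λ=-3: eigenvector (2,-5,5).
General solution: c_1e^(2t)(1,-2,2) + c_2e^(t)(0,1,0) + c_3e^(-3t)(2,-5,5).

x_1(t) = c_1e^(2t) + 2c_3e^(-3t), x_2(t) = -2c_1e^(2t) + c_2e^(t) - 5c_3e^(-3t), x_3(t) = 2c_1e^(2t) + 5c_3e^(-3t)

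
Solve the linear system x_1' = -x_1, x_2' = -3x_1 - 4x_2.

Coefficient matrix A = [[-1, 0], [-3, -4]].
Characteristic polynomial det(A - λI) = λ^2 + 5λ + 4 = 0.
Eigenvalues λ = -4, -1.
For λ=-4: (A-λI) row 1 is [3, 0], so an eigenvector is (0, -1).
For λ=-1: (A-λI) row 2 is [-3, -3], so an eigenvector is (-1, 1).
General solution: c_1e^(-4t)(0,-1) + c_2e^(-t)(-1,1).

x_1(t) = -c_2e^(-t), x_2(t) = -c_1e^(-4t) + c_2e^(-t)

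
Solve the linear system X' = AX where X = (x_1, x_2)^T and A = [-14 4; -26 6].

Coefficient matrix A = [[-14, 4], [-26, 6]].
Characteristic polynomial det(A - λI) = λ^2 + 8λ + 20 = 0.
Eigenvalues λ = -4 ± 2i (complex conjugate pair).
For λ=-4+2i: an eigenvector is (1,2) - i(-1,-3) = (1 + i, 2 + 3i).
A real fundamental pair from Re and Im of e^((-4+2i)t)v: X_1 = e^(-4t)(cos(2t)·(1,2) + sin(2t)·(-1,-3)), X_2 = e^(-4t)(sin(2t)·(1,2) - cos(2t)·(-1,-3)).
General solution: K_1X_1 + K_2X_2.

x_1(t) = -K_1e^(-4t)sin(2t) + K_1e^(-4t)cos(2t) + K_2e^(-4t)sin(2t) + K_2e^(-4t)cos(2t), x_2(t) = -3K_1e^(-4t)sin(2t) + 2K_1e^(-4t)cos(2t) + 2K_2e^(-4t)sin(2t) + 3K_2e^(-4t)cos(2t)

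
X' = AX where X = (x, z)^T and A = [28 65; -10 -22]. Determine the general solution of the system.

x(t) = -2C_1e^(3t)sin(5t) - 3C_1e^(3t)cos(5t) - 3C_2e^(3t)sin(5t) + 2C_2e^(3t)cos(5t), z(t) = C_1e^(3t)sin(5t) + C_1e^(3t)cos(5t) + C_2e^(3t)sin(5t) - C_2e^(3t)cos(5t)

Coefficient matrix A = [[28, 65], [-10, -22]].
Characteristic polynomial det(A - λI) = λ^2 - 6λ + 34 = 0.
Eigenvalues λ = 3 ± 5i (complex conjugate pair).
For λ=3+5i: an eigenvector is (-3,1) - i(-2,1) = (-3 + 2i, 1 - i).
A real fundamental pair from Re and Im of e^((3+5i)t)v: X_1 = e^(3t)(cos(5t)·(-3,1) + sin(5t)·(-2,1)), X_2 = e^(3t)(sin(5t)·(-3,1) - cos(5t)·(-2,1)).
General solution: C_1X_1 + C_2X_2.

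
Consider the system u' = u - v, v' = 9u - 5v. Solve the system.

Coefficient matrix A = [[1, -1], [9, -5]].
Characteristic polynomial det(A - λI) = λ^2 + 4λ + 4 = 0.
Single eigenvalue λ = -2 with algebraic multiplicity 2.
Eigenvector v = (-1,-3); generalized eigenvector w with (A-λI)w=v is (-1,-2).
General solution: e^(-2t)[c_1·v + c_2·(t·v + w)].

u(t) = -c_1e^(-2t) - c_2te^(-2t) - c_2e^(-2t), v(t) = -3c_1e^(-2t) - 3c_2te^(-2t) - 2c_2e^(-2t)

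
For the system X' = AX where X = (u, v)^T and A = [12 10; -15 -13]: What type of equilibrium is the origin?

saddle

A = [[12,10],[-15,-13]]; det(A-λI) = λ^2 + λ - 6.
λ = 2, -3: opposite signs.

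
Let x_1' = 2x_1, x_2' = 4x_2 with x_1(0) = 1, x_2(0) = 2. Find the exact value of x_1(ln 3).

9

A = [[2,0],[0,4]]; eigenvalues λ = 4, 2.
Eigenvectors: (0,-1) for λ=4, (1,0) for λ=2.
From the initial condition, c_1 = -2, c_2 = 1.
x_1(ln 3) = (-2)(3^4)(0) + (1)(3^2)(1) = 9.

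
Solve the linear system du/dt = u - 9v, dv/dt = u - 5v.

u(t) = -3C_1e^(-2t) - 3C_2te^(-2t) + 2C_2e^(-2t), v(t) = -C_1e^(-2t) - C_2te^(-2t) + C_2e^(-2t)

Coefficient matrix A = [[1, -9], [1, -5]].
Characteristic polynomial det(A - λI) = λ^2 + 4λ + 4 = 0.
Single eigenvalue λ = -2 with algebraic multiplicity 2.
Eigenvector v = (-3,-1); generalized eigenvector w with (A-λI)w=v is (2,1).
General solution: e^(-2t)[C_1·v + C_2·(t·v + w)].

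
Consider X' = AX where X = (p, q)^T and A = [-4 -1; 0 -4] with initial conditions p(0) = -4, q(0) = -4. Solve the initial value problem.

p(t) = 4te^(-4t) - 4e^(-4t), q(t) = -4e^(-4t)

Coefficient matrix A = [[-4, -1], [0, -4]].
Characteristic polynomial det(A - λI) = λ^2 + 8λ + 16 = 0.
Single eigenvalue λ = -4 with algebraic multiplicity 2.
Eigenvector v = (-1,0); generalized eigenvector w with (A-λI)w=v is (-3,1).
General solution: e^(-4t)[C_1·v + C_2·(t·v + w)].
Applying p(0)=-4, q(0)=-4 gives C_1=16, C_2=-4.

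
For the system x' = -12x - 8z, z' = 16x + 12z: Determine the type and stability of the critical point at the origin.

saddle

A = [[-12,-8],[16,12]]; det(A-λI) = λ^2 - 16.
λ = -4, 4: opposite signs.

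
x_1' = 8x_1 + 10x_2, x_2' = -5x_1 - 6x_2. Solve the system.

Coefficient matrix A = [[8, 10], [-5, -6]].
Characteristic polynomial det(A - λI) = λ^2 - 2λ + 2 = 0.
Eigenvalues λ = 1 ± i (complex conjugate pair).
For λ=1+i: an eigenvector is (1,-1) - i(-3,2) = (1 + 3i, -1 - 2i).
A real fundamental pair from Re and Im of e^((1+i)t)v: X_1 = e^(t)(cos(t)·(1,-1) + sin(t)·(-3,2)), X_2 = e^(t)(sin(t)·(1,-1) - cos(t)·(-3,2)).
General solution: C_1X_1 + C_2X_2.

x_1(t) = -3C_1e^(t)sin(t) + C_1e^(t)cos(t) + C_2e^(t)sin(t) + 3C_2e^(t)cos(t), x_2(t) = 2C_1e^(t)sin(t) - C_1e^(t)cos(t) - C_2e^(t)sin(t) - 2C_2e^(t)cos(t)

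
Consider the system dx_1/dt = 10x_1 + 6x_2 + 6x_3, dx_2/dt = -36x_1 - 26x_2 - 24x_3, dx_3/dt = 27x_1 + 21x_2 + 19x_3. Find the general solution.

Coefficient matrix A = [[10, 6, 6], [-36, -26, -24], [27, 21, 19]].
det(A - λI) = 0 gives eigenvalues λ = 4, 1, -2.
For λ=4: eigenvector (1,-2,1).
For λ=1: eigenvector (-2,0,3).
For λ=-2: eigenvector (0,1,-1).
General solution: C_1e^(4t)(1,-2,1) + C_2e^(t)(-2,0,3) + C_3e^(-2t)(0,1,-1).

x_1(t) = C_1e^(4t) - 2C_2e^(t), x_2(t) = -2C_1e^(4t) + C_3e^(-2t), x_3(t) = C_1e^(4t) + 3C_2e^(t) - C_3e^(-2t)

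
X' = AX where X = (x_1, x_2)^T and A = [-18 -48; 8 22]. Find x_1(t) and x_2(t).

Coefficient matrix A = [[-18, -48], [8, 22]].
Characteristic polynomial det(A - λI) = λ^2 - 4λ - 12 = 0.
Eigenvalues λ = -2, 6.
For λ=-2: (A-λI) row 1 is [-16, -48], so an eigenvector is (3, -1).
For λ=6: (A-λI) row 1 is [-24, -48], so an eigenvector is (2, -1).
General solution: K_1e^(-2t)(3,-1) + K_2e^(6t)(2,-1).

x_1(t) = 3K_1e^(-2t) + 2K_2e^(6t), x_2(t) = -K_1e^(-2t) - K_2e^(6t)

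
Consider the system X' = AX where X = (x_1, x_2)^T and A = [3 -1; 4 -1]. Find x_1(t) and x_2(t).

Coefficient matrix A = [[3, -1], [4, -1]].
Characteristic polynomial det(A - λI) = λ^2 - 2λ + 1 = 0.
Single eigenvalue λ = 1 with algebraic multiplicity 2.
Eigenvector v = (-1,-2); generalized eigenvector w with (A-λI)w=v is (-1,-1).
General solution: e^(t)[C_1·v + C_2·(t·v + w)].

x_1(t) = -C_1e^(t) - C_2te^(t) - C_2e^(t), x_2(t) = -2C_1e^(t) - 2C_2te^(t) - C_2e^(t)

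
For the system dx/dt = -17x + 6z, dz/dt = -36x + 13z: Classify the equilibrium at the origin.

saddle

A = [[-17,6],[-36,13]]; det(A-λI) = λ^2 + 4λ - 5.
λ = 1, -5: opposite signs.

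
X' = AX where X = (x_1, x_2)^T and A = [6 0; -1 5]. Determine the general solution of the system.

Coefficient matrix A = [[6, 0], [-1, 5]].
Characteristic polynomial det(A - λI) = λ^2 - 11λ + 30 = 0.
Eigenvalues λ = 6, 5.
For λ=6: (A-λI) row 2 is [-1, -1], so an eigenvector is (-1, 1).
For λ=5: (A-λI) row 1 is [1, 0], so an eigenvector is (0, 1).
General solution: C_1e^(6t)(-1,1) + C_2e^(5t)(0,1).

x_1(t) = -C_1e^(6t), x_2(t) = C_1e^(6t) + C_2e^(5t)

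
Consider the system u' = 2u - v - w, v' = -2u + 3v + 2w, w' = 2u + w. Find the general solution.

Coefficient matrix A = [[2, -1, -1], [-2, 3, 2], [2, 0, 1]].
det(A - λI) = 0 gives eigenvalues λ = 2, 1, 3.
For λ=2: eigenvector (1,-2,2).
For λ=1: eigenvector (0,1,-1).
For λ=3: eigenvector (-1,2,-1).
General solution: K_1e^(2t)(1,-2,2) + K_2e^(t)(0,1,-1) + K_3e^(3t)(-1,2,-1).

u(t) = K_1e^(2t) - K_3e^(3t), v(t) = -2K_1e^(2t) + K_2e^(t) + 2K_3e^(3t), w(t) = 2K_1e^(2t) - K_2e^(t) - K_3e^(3t)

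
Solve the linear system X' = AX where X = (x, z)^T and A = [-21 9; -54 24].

x(t) = -K_1e^(-3t) + K_2e^(6t), z(t) = -2K_1e^(-3t) + 3K_2e^(6t)

Coefficient matrix A = [[-21, 9], [-54, 24]].
Characteristic polynomial det(A - λI) = λ^2 - 3λ - 18 = 0.
Eigenvalues λ = -3, 6.
For λ=-3: (A-λI) row 1 is [-18, 9], so an eigenvector is (-1, -2).
For λ=6: (A-λI) row 1 is [-27, 9], so an eigenvector is (1, 3).
General solution: K_1e^(-3t)(-1,-2) + K_2e^(6t)(1,3).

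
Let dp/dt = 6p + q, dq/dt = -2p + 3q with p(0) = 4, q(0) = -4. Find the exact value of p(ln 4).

A = [[6,1],[-2,3]]; eigenvalues λ = 4, 5.
Eigenvectors: (-1,2) for λ=4, (1,-1) for λ=5.
From the initial condition, c_1 = 0, c_2 = 4.
p(ln 4) = (0)(4^4)(-1) + (4)(4^5)(1) = 4096.

4096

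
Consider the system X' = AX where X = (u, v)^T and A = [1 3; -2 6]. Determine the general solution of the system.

u(t) = -K_1e^(4t) - 3K_2e^(3t), v(t) = -K_1e^(4t) - 2K_2e^(3t)

Coefficient matrix A = [[1, 3], [-2, 6]].
Characteristic polynomial det(A - λI) = λ^2 - 7λ + 12 = 0.
Eigenvalues λ = 4, 3.
For λ=4: (A-λI) row 1 is [-3, 3], so an eigenvector is (-1, -1).
For λ=3: (A-λI) row 1 is [-2, 3], so an eigenvector is (-3, -2).
General solution: K_1e^(4t)(-1,-1) + K_2e^(3t)(-3,-2).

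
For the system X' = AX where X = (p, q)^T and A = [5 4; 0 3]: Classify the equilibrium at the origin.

A = [[5,4],[0,3]]; det(A-λI) = λ^2 - 8λ + 15.
λ = 5, 3: both positive.

unstable node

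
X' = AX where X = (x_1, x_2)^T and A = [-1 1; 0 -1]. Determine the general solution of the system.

Coefficient matrix A = [[-1, 1], [0, -1]].
Characteristic polynomial det(A - λI) = λ^2 + 2λ + 1 = 0.
Single eigenvalue λ = -1 with algebraic multiplicity 2.
Eigenvector v = (1,0); generalized eigenvector w with (A-λI)w=v is (-3,1).
General solution: e^(-t)[c_1·v + c_2·(t·v + w)].

x_1(t) = c_1e^(-t) + c_2te^(-t) - 3c_2e^(-t), x_2(t) = c_2e^(-t)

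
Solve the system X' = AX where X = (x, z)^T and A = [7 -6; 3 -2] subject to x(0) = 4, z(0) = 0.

Coefficient matrix A = [[7, -6], [3, -2]].
Characteristic polynomial det(A - λI) = λ^2 - 5λ + 4 = 0.
Eigenvalues λ = 1, 4.
For λ=1: (A-λI) row 1 is [6, -6], so an eigenvector is (1, 1).
For λ=4: (A-λI) row 1 is [3, -6], so an eigenvector is (2, 1).
General solution: K_1e^(t)(1,1) + K_2e^(4t)(2,1).
Applying x(0)=4, z(0)=0 gives K_1=-4, K_2=4.

x(t) = 8e^(4t) - 4e^(t), z(t) = 4e^(4t) - 4e^(t)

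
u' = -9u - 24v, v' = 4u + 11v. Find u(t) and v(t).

u(t) = 3c_1e^(-t) - 2c_2e^(3t), v(t) = -c_1e^(-t) + c_2e^(3t)

Coefficient matrix A = [[-9, -24], [4, 11]].
Characteristic polynomial det(A - λI) = λ^2 - 2λ - 3 = 0.
Eigenvalues λ = -1, 3.
For λ=-1: (A-λI) row 1 is [-8, -24], so an eigenvector is (3, -1).
For λ=3: (A-λI) row 1 is [-12, -24], so an eigenvector is (-2, 1).
General solution: c_1e^(-t)(3,-1) + c_2e^(3t)(-2,1).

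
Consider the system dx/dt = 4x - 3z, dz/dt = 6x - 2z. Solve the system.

x(t) = -c_1e^(t)sin(3t) + c_2e^(t)cos(3t), z(t) = -c_1e^(t)sin(3t) + c_1e^(t)cos(3t) + c_2e^(t)sin(3t) + c_2e^(t)cos(3t)

Coefficient matrix A = [[4, -3], [6, -2]].
Characteristic polynomial det(A - λI) = λ^2 - 2λ + 10 = 0.
Eigenvalues λ = 1 ± 3i (complex conjugate pair).
For λ=1+3i: an eigenvector is (0,1) - i(-1,-1) = (0 + i, 1 + i).
A real fundamental pair from Re and Im of e^((1+3i)t)v: X_1 = e^(t)(cos(3t)·(0,1) + sin(3t)·(-1,-1)), X_2 = e^(t)(sin(3t)·(0,1) - cos(3t)·(-1,-1)).
General solution: c_1X_1 + c_2X_2.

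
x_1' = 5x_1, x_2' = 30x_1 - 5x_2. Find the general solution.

Coefficient matrix A = [[5, 0], [30, -5]].
Characteristic polynomial det(A - λI) = λ^2 - 25 = 0.
Eigenvalues λ = 5, -5.
For λ=5: (A-λI) row 2 is [30, -10], so an eigenvector is (1, 3).
For λ=-5: (A-λI) row 1 is [10, 0], so an eigenvector is (0, 1).
General solution: C_1e^(5t)(1,3) + C_2e^(-5t)(0,1).

x_1(t) = C_1e^(5t), x_2(t) = 3C_1e^(5t) + C_2e^(-5t)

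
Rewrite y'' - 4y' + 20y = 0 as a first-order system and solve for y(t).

Let x_1 = y, x_2 = y'. Then x_1' = x_2 and x_2' = -20x_1 + 4x_2.
A = [[0,1],[-20,4]]; det(A-λI) = λ^2 - 4λ + 20.
Eigenvalues λ = 2 ± 4i.

y(t) = c_1e^(2t)cos(4t) + c_2e^(2t)sin(4t)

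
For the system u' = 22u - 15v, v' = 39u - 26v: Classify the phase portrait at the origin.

A = [[22,-15],[39,-26]]; det(A-λI) = λ^2 + 4λ + 13.
λ = -2 ± 3i: negative real part.

stable spiral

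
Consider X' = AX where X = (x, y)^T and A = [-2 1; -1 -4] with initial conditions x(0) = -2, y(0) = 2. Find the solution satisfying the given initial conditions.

x(t) = -2e^(-3t), y(t) = 2e^(-3t)

Coefficient matrix A = [[-2, 1], [-1, -4]].
Characteristic polynomial det(A - λI) = λ^2 + 6λ + 9 = 0.
Single eigenvalue λ = -3 with algebraic multiplicity 2.
Eigenvector v = (-1,1); generalized eigenvector w with (A-λI)w=v is (-3,2).
General solution: e^(-3t)[c_1·v + c_2·(t·v + w)].
Applying x(0)=-2, y(0)=2 gives c_1=2, c_2=0.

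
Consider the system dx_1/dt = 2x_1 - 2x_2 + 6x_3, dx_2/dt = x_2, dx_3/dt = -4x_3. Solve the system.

Coefficient matrix A = [[2, -2, 6], [0, 1, 0], [0, 0, -4]].
det(A - λI) = 0 gives eigenvalues λ = 1, 2, -4.
For λ=1: eigenvector (2,1,0).
For λ=2: eigenvector (1,0,0).
For λ=-4: eigenvector (-1,0,1).
General solution: K_1e^(t)(2,1,0) + K_2e^(2t)(1,0,0) + K_3e^(-4t)(-1,0,1).

x_1(t) = 2K_1e^(t) + K_2e^(2t) - K_3e^(-4t), x_2(t) = K_1e^(t), x_3(t) = K_3e^(-4t)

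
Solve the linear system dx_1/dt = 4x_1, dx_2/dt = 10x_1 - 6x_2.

Coefficient matrix A = [[4, 0], [10, -6]].
Characteristic polynomial det(A - λI) = λ^2 + 2λ - 24 = 0.
Eigenvalues λ = -6, 4.
For λ=-6: (A-λI) row 1 is [10, 0], so an eigenvector is (0, -1).
For λ=4: (A-λI) row 2 is [10, -10], so an eigenvector is (1, 1).
General solution: c_1e^(-6t)(0,-1) + c_2e^(4t)(1,1).

x_1(t) = c_2e^(4t), x_2(t) = -c_1e^(-6t) + c_2e^(4t)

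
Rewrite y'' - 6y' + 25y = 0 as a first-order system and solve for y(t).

Let x_1 = y, x_2 = y'. Then x_1' = x_2 and x_2' = -25x_1 + 6x_2.
A = [[0,1],[-25,6]]; det(A-λI) = λ^2 - 6λ + 25.
Eigenvalues λ = 3 ± 4i.

y(t) = c_1e^(3t)cos(4t) + c_2e^(3t)sin(4t)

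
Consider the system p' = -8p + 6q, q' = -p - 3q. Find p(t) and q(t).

Coefficient matrix A = [[-8, 6], [-1, -3]].
Characteristic polynomial det(A - λI) = λ^2 + 11λ + 30 = 0.
Eigenvalues λ = -6, -5.
For λ=-6: (A-λI) row 1 is [-2, 6], so an eigenvector is (-3, -1).
For λ=-5: (A-λI) row 1 is [-3, 6], so an eigenvector is (2, 1).
General solution: C_1e^(-6t)(-3,-1) + C_2e^(-5t)(2,1).

p(t) = -3C_1e^(-6t) + 2C_2e^(-5t), q(t) = -C_1e^(-6t) + C_2e^(-5t)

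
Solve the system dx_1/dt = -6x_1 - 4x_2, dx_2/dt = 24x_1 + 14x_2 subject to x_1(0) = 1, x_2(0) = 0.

x_1(t) = -2e^(6t) + 3e^(2t), x_2(t) = 6e^(6t) - 6e^(2t)

Coefficient matrix A = [[-6, -4], [24, 14]].
Characteristic polynomial det(A - λI) = λ^2 - 8λ + 12 = 0.
Eigenvalues λ = 2, 6.
For λ=2: (A-λI) row 1 is [-8, -4], so an eigenvector is (1, -2).
For λ=6: (A-λI) row 1 is [-12, -4], so an eigenvector is (-1, 3).
General solution: C_1e^(2t)(1,-2) + C_2e^(6t)(-1,3).
Applying x_1(0)=1, x_2(0)=0 gives C_1=3, C_2=2.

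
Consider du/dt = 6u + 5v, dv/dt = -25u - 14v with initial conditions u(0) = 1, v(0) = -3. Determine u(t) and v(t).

u(t) = -e^(-4t)sin(5t) + e^(-4t)cos(5t), v(t) = e^(-4t)sin(5t) - 3e^(-4t)cos(5t)

Coefficient matrix A = [[6, 5], [-25, -14]].
Characteristic polynomial det(A - λI) = λ^2 + 8λ + 41 = 0.
Eigenvalues λ = -4 ± 5i (complex conjugate pair).
For λ=-4+5i: an eigenvector is (0,-1) - i(-1,2) = (0 + i, -1 - 2i).
A real fundamental pair from Re and Im of e^((-4+5i)t)v: X_1 = e^(-4t)(cos(5t)·(0,-1) + sin(5t)·(-1,2)), X_2 = e^(-4t)(sin(5t)·(0,-1) - cos(5t)·(-1,2)).
General solution: K_1X_1 + K_2X_2.
Applying u(0)=1, v(0)=-3 gives K_1=1, K_2=1.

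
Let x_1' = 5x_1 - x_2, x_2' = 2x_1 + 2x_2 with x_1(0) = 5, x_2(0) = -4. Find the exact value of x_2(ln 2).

80

A = [[5,-1],[2,2]]; eigenvalues λ = 4, 3.
Eigenvectors: (1,1) for λ=4, (1,2) for λ=3.
From the initial condition, c_1 = 14, c_2 = -9.
x_2(ln 2) = (14)(2^4)(1) + (-9)(2^3)(2) = 80.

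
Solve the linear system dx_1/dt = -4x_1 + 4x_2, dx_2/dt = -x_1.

Coefficient matrix A = [[-4, 4], [-1, 0]].
Characteristic polynomial det(A - λI) = λ^2 + 4λ + 4 = 0.
Single eigenvalue λ = -2 with algebraic multiplicity 2.
Eigenvector v = (2,1); generalized eigenvector w with (A-λI)w=v is (1,1).
General solution: e^(-2t)[c_1·v + c_2·(t·v + w)].

x_1(t) = 2c_1e^(-2t) + 2c_2te^(-2t) + c_2e^(-2t), x_2(t) = c_1e^(-2t) + c_2te^(-2t) + c_2e^(-2t)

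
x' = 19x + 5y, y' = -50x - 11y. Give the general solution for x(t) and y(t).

Coefficient matrix A = [[19, 5], [-50, -11]].
Characteristic polynomial det(A - λI) = λ^2 - 8λ + 41 = 0.
Eigenvalues λ = 4 ± 5i (complex conjugate pair).
For λ=4+5i: an eigenvector is (1,-3) - i(0,-1) = (1, -3 + i).
A real fundamental pair from Re and Im of e^((4+5i)t)v: X_1 = e^(4t)(cos(5t)·(1,-3) + sin(5t)·(0,-1)), X_2 = e^(4t)(sin(5t)·(1,-3) - cos(5t)·(0,-1)).
General solution: c_1X_1 + c_2X_2.

x(t) = c_1e^(4t)cos(5t) + c_2e^(4t)sin(5t), y(t) = -c_1e^(4t)sin(5t) - 3c_1e^(4t)cos(5t) - 3c_2e^(4t)sin(5t) + c_2e^(4t)cos(5t)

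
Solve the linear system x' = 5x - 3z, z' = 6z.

Coefficient matrix A = [[5, -3], [0, 6]].
Characteristic polynomial det(A - λI) = λ^2 - 11λ + 30 = 0.
Eigenvalues λ = 5, 6.
For λ=5: (A-λI) row 1 is [0, -3], so an eigenvector is (1, 0).
For λ=6: (A-λI) row 1 is [-1, -3], so an eigenvector is (-3, 1).
General solution: K_1e^(5t)(1,0) + K_2e^(6t)(-3,1).

x(t) = K_1e^(5t) - 3K_2e^(6t), z(t) = K_2e^(6t)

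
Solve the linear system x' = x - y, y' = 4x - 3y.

x(t) = -c_1e^(-t) - c_2te^(-t) - 2c_2e^(-t), y(t) = -2c_1e^(-t) - 2c_2te^(-t) - 3c_2e^(-t)

Coefficient matrix A = [[1, -1], [4, -3]].
Characteristic polynomial det(A - λI) = λ^2 + 2λ + 1 = 0.
Single eigenvalue λ = -1 with algebraic multiplicity 2.
Eigenvector v = (-1,-2); generalized eigenvector w with (A-λI)w=v is (-2,-3).
General solution: e^(-t)[c_1·v + c_2·(t·v + w)].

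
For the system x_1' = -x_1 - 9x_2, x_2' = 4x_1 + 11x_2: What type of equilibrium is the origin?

unstable improper node

A = [[-1,-9],[4,11]]; det(A-λI) = λ^2 - 10λ + 25.
repeated λ = 5 with a single eigenvector.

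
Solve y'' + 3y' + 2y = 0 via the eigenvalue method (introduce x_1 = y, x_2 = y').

Let x_1 = y, x_2 = y'. Then x_1' = x_2 and x_2' = -2x_1 - 3x_2.
A = [[0,1],[-2,-3]]; det(A-λI) = λ^2 + 3λ + 2.
Eigenvalues λ = -2, -1 with eigenvectors (1,-2), (1,-1).

y(t) = c_1e^(-2t) + c_2e^(-t)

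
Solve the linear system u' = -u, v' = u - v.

Coefficient matrix A = [[-1, 0], [1, -1]].
Characteristic polynomial det(A - λI) = λ^2 + 2λ + 1 = 0.
Single eigenvalue λ = -1 with algebraic multiplicity 2.
Eigenvector v = (0,-1); generalized eigenvector w with (A-λI)w=v is (-1,-2).
General solution: e^(-t)[c_1·v + c_2·(t·v + w)].

u(t) = -c_2e^(-t), v(t) = -c_1e^(-t) - c_2te^(-t) - 2c_2e^(-t)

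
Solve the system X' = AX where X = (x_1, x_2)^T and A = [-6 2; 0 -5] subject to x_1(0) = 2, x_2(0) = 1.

Coefficient matrix A = [[-6, 2], [0, -5]].
Characteristic polynomial det(A - λI) = λ^2 + 11λ + 30 = 0.
Eigenvalues λ = -5, -6.
For λ=-5: (A-λI) row 1 is [-1, 2], so an eigenvector is (-2, -1).
For λ=-6: (A-λI) row 1 is [0, 2], so an eigenvector is (1, 0).
General solution: c_1e^(-5t)(-2,-1) + c_2e^(-6t)(1,0).
Applying x_1(0)=2, x_2(0)=1 gives c_1=-1, c_2=0.

x_1(t) = 2e^(-5t), x_2(t) = e^(-5t)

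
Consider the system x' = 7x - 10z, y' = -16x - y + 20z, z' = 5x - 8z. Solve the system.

Coefficient matrix A = [[7, 0, -10], [-16, -1, 20], [5, 0, -8]].
det(A - λI) = 0 gives eigenvalues λ = -3, -1, 2.
For λ=-3: eigenvector (1,-2,1).
For λ=-1: eigenvector (0,1,0).
For λ=2: eigenvector (-2,4,-1).
General solution: C_1e^(-3t)(1,-2,1) + C_2e^(-t)(0,1,0) + C_3e^(2t)(-2,4,-1).

x(t) = C_1e^(-3t) - 2C_3e^(2t), y(t) = -2C_1e^(-3t) + C_2e^(-t) + 4C_3e^(2t), z(t) = C_1e^(-3t) - C_3e^(2t)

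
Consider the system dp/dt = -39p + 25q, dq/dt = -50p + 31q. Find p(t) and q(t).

Coefficient matrix A = [[-39, 25], [-50, 31]].
Characteristic polynomial det(A - λI) = λ^2 + 8λ + 41 = 0.
Eigenvalues λ = -4 ± 5i (complex conjugate pair).
For λ=-4+5i: an eigenvector is (2,3) - i(1,1) = (2 - i, 3 - i).
A real fundamental pair from Re and Im of e^((-4+5i)t)v: X_1 = e^(-4t)(cos(5t)·(2,3) + sin(5t)·(1,1)), X_2 = e^(-4t)(sin(5t)·(2,3) - cos(5t)·(1,1)).
General solution: C_1X_1 + C_2X_2.

p(t) = C_1e^(-4t)sin(5t) + 2C_1e^(-4t)cos(5t) + 2C_2e^(-4t)sin(5t) - C_2e^(-4t)cos(5t), q(t) = C_1e^(-4t)sin(5t) + 3C_1e^(-4t)cos(5t) + 3C_2e^(-4t)sin(5t) - C_2e^(-4t)cos(5t)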